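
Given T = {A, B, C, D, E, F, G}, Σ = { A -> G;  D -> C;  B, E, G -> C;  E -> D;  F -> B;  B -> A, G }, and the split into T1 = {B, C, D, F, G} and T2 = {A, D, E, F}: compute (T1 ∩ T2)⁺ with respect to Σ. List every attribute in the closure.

A, B, C, D, F, G

T1 ∩ T2 = {D, F}.
D → C applies, adding C
F → B applies, adding B
B → A, G applies, adding A, G
Closure: {A, B, C, D, F, G}.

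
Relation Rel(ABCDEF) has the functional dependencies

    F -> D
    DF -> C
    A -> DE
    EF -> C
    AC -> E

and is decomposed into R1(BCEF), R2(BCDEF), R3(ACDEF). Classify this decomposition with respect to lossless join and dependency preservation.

Lossless test (chase): Rows 1 and 2 agree on F; apply F→D and equate their D entries. No row becomes fully distinguished — the join is lossy.
Dependency preservation: every FD's attributes lie within a single fragment, so each can be enforced locally — preserved.

lossy but dependency-preserving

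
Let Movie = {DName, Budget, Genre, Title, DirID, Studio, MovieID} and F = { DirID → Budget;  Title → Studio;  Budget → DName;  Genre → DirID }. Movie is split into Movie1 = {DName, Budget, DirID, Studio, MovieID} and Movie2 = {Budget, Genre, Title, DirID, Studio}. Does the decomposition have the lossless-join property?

Common attributes: Movie1 ∩ Movie2 = {Budget, DirID, Studio}.
Closure of {Budget, DirID, Studio}: Budget → DName applies, adding DName. So (Budget, DirID, Studio)⁺ = {DName, Budget, DirID, Studio}.
The closure contains neither all of Movie1 = {DName, Budget, DirID, Studio, MovieID} nor all of Movie2 = {Budget, Genre, Title, DirID, Studio}, so the common attributes are not a superkey of either fragment. The join is lossy.

No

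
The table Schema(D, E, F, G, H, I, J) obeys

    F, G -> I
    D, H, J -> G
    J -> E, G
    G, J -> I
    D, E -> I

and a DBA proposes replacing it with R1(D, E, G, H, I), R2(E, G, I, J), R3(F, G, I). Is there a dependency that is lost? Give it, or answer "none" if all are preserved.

F, G → I lies within R3.
D, H, J → G: restricted closure across fragments reaches G.
J → E, G lies within R2.
G, J → I lies within R2.
D, E → I lies within R1.
Every dependency is enforceable on the fragments, so the decomposition is dependency-preserving.

none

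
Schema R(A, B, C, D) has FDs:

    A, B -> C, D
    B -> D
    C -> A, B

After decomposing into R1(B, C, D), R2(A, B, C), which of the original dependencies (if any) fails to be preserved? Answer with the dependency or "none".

none

A, B → C, D: restricted closure across fragments reaches C, D.
B → D lies within R1.
C → A, B lies within R2.
Every dependency is enforceable on the fragments, so the decomposition is dependency-preserving.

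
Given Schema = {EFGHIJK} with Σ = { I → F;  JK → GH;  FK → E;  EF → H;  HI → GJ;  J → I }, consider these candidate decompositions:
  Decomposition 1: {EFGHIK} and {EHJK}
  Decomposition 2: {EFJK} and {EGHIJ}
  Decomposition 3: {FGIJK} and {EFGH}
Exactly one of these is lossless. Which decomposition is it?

Decomposition 2

Decomposition 1: common = {EHK}, closure = {EHK} → lossy.
Decomposition 2: common = {EJ}, closure = {EFGHIJ} → lossless.
Decomposition 3: common = {FG}, closure = {FG} → lossy.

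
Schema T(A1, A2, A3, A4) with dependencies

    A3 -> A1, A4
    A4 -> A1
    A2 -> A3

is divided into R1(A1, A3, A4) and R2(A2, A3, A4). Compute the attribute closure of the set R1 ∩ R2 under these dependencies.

R1 ∩ R2 = {A3, A4}.
A3 → A1, A4 applies, adding A1
Closure: {A1, A3, A4}.

A1, A3, A4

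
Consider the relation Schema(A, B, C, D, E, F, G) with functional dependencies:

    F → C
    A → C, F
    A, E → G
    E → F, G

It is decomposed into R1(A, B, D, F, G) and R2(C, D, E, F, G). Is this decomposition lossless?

No

Common attributes: R1 ∩ R2 = {D, F, G}.
Closure of {D, F, G}: F → C applies, adding C. So (D, F, G)⁺ = {C, D, F, G}.
The closure contains neither all of R1 = {A, B, D, F, G} nor all of R2 = {C, D, E, F, G}, so the common attributes are not a superkey of either fragment. The join is lossy.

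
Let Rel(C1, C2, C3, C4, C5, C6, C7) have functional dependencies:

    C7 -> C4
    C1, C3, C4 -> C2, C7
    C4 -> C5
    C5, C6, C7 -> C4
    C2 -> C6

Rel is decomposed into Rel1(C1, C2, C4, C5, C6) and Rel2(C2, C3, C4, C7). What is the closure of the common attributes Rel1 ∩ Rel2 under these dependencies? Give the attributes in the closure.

Rel1 ∩ Rel2 = {C2, C4}.
C4 → C5 applies, adding C5
C2 → C6 applies, adding C6
Closure: {C2, C4, C5, C6}.

C2, C4, C5, C6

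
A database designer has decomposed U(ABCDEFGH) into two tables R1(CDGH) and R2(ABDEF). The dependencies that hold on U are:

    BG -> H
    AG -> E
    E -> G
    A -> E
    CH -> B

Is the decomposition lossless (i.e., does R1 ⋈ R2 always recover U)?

No

Common attributes: R1 ∩ R2 = {D}.
No dependency enlarges {D}, so (D)⁺ = {D}.
The closure contains neither all of R1 = {CDGH} nor all of R2 = {ABDEF}, so the common attributes are not a superkey of either fragment. The join is lossy.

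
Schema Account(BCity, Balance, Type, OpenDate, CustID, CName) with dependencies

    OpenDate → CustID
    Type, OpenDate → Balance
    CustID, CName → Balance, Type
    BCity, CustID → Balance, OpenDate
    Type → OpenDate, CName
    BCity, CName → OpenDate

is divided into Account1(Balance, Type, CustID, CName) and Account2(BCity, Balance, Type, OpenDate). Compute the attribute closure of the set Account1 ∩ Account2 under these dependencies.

Account1 ∩ Account2 = {Balance, Type}.
Type → OpenDate, CName applies, adding OpenDate, CName
OpenDate → CustID applies, adding CustID
Closure: {Balance, Type, OpenDate, CustID, CName}.

Balance, Type, OpenDate, CustID, CName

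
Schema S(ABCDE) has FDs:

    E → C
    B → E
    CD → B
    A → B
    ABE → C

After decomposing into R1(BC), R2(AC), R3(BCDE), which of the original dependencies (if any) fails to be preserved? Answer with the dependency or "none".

A → B

Check A → B: no single fragment contains all of {AB}, and the restricted closure of {A} across the fragments never reaches {B}.
E → C is preserved.
B → E is preserved.
CD → B is preserved.
ABE → C is preserved.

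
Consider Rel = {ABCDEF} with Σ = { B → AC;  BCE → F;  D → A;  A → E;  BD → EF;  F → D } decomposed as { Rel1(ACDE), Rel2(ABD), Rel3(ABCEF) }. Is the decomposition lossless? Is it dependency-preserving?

Lossless test (chase): Rows 2 and 3 agree on B; apply B→AC and equate their AC entries. Rows 1 and 2 agree on A; apply A→E and equate their E entries. Rows 2 and 3 agree on BCE; apply BCE→F and equate their F entries. Rows 2 and 3 agree on F; apply F→D and equate their D entries. Row 2 is now all distinguished symbols — the join is lossless.
Dependency preservation: the restricted closure of {F} across the fragments never reaches {D}, so F → D cannot be enforced without a join — not preserved.

lossless but not dependency-preserving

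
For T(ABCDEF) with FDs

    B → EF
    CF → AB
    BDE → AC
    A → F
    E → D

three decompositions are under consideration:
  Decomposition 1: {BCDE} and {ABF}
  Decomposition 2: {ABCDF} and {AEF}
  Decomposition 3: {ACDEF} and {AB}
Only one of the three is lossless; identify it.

Decomposition 1: common = {B}, closure = {ABCDEF} → lossless.
Decomposition 2: common = {AF}, closure = {AF} → lossy.
Decomposition 3: common = {A}, closure = {AF} → lossy.

Decomposition 1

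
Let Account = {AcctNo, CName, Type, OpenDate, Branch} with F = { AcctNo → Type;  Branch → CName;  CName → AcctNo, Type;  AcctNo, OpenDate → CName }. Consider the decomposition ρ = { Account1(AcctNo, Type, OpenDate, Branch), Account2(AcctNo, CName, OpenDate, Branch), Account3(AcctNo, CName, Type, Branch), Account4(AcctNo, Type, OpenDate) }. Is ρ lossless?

Chase test. Columns are AcctNo, CName, Type, OpenDate, Branch; row i has aⱼ where attribute j ∈ Accounti, else bᵢⱼ.
Initial tableau (one row per fragment):
  row 1: a1 b12 a3 a4 a5
  row 2: a1 a2 b23 a4 a5
  row 3: a1 a2 a3 b34 a5
  row 4: a1 b42 a3 a4 b45
Rows 1 and 2 agree on AcctNo; apply AcctNo→Type and equate their Type entries.
Rows 1 and 2 agree on Branch; apply Branch→CName and equate their CName entries.
Rows 1 and 4 agree on AcctNo, OpenDate; apply AcctNo, OpenDate→CName and equate their CName entries.
Row 1 is now all distinguished symbols — the join is lossless.

Yes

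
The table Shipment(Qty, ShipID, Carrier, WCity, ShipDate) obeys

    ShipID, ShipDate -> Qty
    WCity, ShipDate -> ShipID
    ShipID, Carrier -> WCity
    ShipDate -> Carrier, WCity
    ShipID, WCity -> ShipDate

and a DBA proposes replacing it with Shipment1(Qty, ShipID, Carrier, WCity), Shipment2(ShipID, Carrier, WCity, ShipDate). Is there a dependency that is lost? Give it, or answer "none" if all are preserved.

ShipID, ShipDate → Qty: restricted closure across fragments reaches Qty.
WCity, ShipDate → ShipID lies within Shipment2.
ShipID, Carrier → WCity lies within Shipment1.
ShipDate → Carrier, WCity lies within Shipment2.
ShipID, WCity → ShipDate lies within Shipment2.
Every dependency is enforceable on the fragments, so the decomposition is dependency-preserving.

none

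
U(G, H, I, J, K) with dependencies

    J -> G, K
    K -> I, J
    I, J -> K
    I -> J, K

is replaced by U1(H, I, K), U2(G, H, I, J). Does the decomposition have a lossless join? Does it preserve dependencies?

Lossless test: (H, I)⁺ = {G, H, I, J, K}, which contains all of one fragment — lossless.
Dependency preservation: J → G, K; K → I, J; I, J → K; I → J, K are not contained in any single fragment, but the restricted closure of each left-hand side across the fragments still reaches the right-hand side; the remaining FDs each lie inside some fragment. All dependencies are preserved.

lossless and dependency-preserving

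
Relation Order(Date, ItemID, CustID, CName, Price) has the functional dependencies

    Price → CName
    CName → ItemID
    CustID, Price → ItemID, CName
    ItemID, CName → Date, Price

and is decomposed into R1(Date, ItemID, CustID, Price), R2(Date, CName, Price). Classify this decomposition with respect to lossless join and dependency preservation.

Lossless test: (Date, Price)⁺ = {Date, ItemID, CName, Price}, which contains all of one fragment — lossless.
Dependency preservation: CName → ItemID; CustID, Price → ItemID, CName; ItemID, CName → Date, Price are not contained in any single fragment, but the restricted closure of each left-hand side across the fragments still reaches the right-hand side; the remaining FDs each lie inside some fragment. All dependencies are preserved.

lossless and dependency-preserving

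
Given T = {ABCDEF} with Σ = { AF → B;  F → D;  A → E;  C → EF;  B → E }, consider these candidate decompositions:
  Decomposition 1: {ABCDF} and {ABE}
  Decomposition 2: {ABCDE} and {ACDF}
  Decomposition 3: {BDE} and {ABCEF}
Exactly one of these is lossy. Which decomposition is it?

Decomposition 3

Decomposition 1: common = {AB}, closure = {ABE} → lossless.
Decomposition 2: common = {ACD}, closure = {ABCDEF} → lossless.
Decomposition 3: common = {BE}, closure = {BE} → lossy.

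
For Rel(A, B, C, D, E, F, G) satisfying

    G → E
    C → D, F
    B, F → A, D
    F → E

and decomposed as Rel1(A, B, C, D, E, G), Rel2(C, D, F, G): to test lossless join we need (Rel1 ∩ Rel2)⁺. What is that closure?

Rel1 ∩ Rel2 = {C, D, G}.
G → E applies, adding E
C → D, F applies, adding F
Closure: {C, D, E, F, G}.

C, D, E, F, G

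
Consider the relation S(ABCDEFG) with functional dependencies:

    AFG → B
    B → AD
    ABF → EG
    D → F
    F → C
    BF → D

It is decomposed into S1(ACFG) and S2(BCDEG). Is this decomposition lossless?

No

Common attributes: S1 ∩ S2 = {CG}.
No dependency enlarges {CG}, so (CG)⁺ = {CG}.
The closure contains neither all of S1 = {ACFG} nor all of S2 = {BCDEG}, so the common attributes are not a superkey of either fragment. The join is lossy.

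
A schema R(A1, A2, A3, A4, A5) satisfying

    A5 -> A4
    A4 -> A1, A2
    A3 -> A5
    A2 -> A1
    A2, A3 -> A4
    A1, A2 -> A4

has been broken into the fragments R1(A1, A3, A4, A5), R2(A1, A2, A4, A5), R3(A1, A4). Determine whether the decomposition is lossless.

Yes

Chase test. Columns are A1, A2, A3, A4, A5; row i has aⱼ where attribute j ∈ Ri, else bᵢⱼ.
Initial tableau (one row per fragment):
  row 1: a1 b12 a3 a4 a5
  row 2: a1 a2 b23 a4 a5
  row 3: a1 b32 b33 a4 b35
Rows 1 and 2 agree on A4; apply A4→A1, A2 and equate their A1, A2 entries.
Rows 1 and 3 agree on A4; apply A4→A1, A2 and equate their A1, A2 entries.
Row 1 is now all distinguished symbols — the join is lossless.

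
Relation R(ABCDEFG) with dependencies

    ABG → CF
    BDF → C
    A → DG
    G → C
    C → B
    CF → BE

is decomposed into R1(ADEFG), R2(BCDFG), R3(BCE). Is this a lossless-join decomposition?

Chase test. Columns are ABCDEFG; row i has aⱼ where attribute j ∈ Ri, else bᵢⱼ.
Initial tableau (one row per fragment):
  row 1: a1 b12 b13 a4 a5 a6 a7
  row 2: b21 a2 a3 a4 b25 a6 a7
  row 3: b31 a2 a3 b34 a5 b36 b37
Rows 1 and 2 agree on G; apply G→C and equate their C entries.
Rows 1 and 2 agree on C; apply C→B and equate their B entries.
Rows 1 and 2 agree on CF; apply CF→BE and equate their BE entries.
Row 1 is now all distinguished symbols — the join is lossless.

Yes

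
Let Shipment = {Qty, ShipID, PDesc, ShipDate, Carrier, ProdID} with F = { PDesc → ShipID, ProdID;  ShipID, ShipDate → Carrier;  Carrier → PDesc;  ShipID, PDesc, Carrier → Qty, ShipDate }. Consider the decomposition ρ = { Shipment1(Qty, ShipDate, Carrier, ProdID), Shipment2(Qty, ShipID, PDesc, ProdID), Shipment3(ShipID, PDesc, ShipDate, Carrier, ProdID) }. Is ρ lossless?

Chase test. Columns are Qty, ShipID, PDesc, ShipDate, Carrier, ProdID; row i has aⱼ where attribute j ∈ Shipmenti, else bᵢⱼ.
Initial tableau (one row per fragment):
  row 1: a1 b12 b13 a4 a5 a6
  row 2: a1 a2 a3 b24 b25 a6
  row 3: b31 a2 a3 a4 a5 a6
Rows 1 and 3 agree on Carrier; apply Carrier→PDesc and equate their PDesc entries.
Rows 1 and 2 agree on PDesc; apply PDesc→ShipID, ProdID and equate their ShipID, ProdID entries.
Rows 1 and 3 agree on ShipID, PDesc, Carrier; apply ShipID, PDesc, Carrier→Qty, ShipDate and equate their Qty, ShipDate entries.
Row 1 is now all distinguished symbols — the join is lossless.

Yes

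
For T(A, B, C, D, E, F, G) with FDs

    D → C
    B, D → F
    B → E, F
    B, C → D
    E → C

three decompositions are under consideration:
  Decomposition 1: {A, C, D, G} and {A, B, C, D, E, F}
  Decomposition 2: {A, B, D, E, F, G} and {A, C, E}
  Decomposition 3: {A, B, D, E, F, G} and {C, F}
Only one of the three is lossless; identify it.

Decomposition 1: common = {A, C, D}, closure = {A, C, D} → lossy.
Decomposition 2: common = {A, E}, closure = {A, C, E} → lossless.
Decomposition 3: common = {F}, closure = {F} → lossy.

Decomposition 2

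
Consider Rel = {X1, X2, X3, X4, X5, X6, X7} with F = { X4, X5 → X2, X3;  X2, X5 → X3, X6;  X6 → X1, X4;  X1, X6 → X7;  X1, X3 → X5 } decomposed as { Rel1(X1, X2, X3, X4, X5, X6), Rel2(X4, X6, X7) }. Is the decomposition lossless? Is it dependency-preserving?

lossless and dependency-preserving

Lossless test: (X4, X6)⁺ = {X1, X4, X6, X7}, which contains all of one fragment — lossless.
Dependency preservation: X1, X6 → X7 is not contained in any single fragment, but the restricted closure of its left-hand side across the fragments still reaches the right-hand side; the remaining FDs each lie inside some fragment. All dependencies are preserved.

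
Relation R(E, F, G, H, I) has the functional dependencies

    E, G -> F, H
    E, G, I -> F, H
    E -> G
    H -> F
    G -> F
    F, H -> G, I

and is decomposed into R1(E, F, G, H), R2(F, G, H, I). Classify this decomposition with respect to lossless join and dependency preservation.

Lossless test: (F, G, H)⁺ = {F, G, H, I}, which contains all of one fragment — lossless.
Dependency preservation: E, G, I → F, H is not contained in any single fragment, but the restricted closure of its left-hand side across the fragments still reaches the right-hand side; the remaining FDs each lie inside some fragment. All dependencies are preserved.

lossless and dependency-preserving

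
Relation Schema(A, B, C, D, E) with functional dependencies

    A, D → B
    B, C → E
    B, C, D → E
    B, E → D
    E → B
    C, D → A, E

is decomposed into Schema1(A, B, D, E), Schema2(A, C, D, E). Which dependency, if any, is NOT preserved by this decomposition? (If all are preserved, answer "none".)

Check B, C → E: no single fragment contains all of {B, C, E}, and the restricted closure of {B, C} across the fragments never reaches {E}.
A, D → B is preserved.
B, C, D → E is preserved.
B, E → D is preserved.
E → B is preserved.
C, D → A, E is preserved.

B, C → E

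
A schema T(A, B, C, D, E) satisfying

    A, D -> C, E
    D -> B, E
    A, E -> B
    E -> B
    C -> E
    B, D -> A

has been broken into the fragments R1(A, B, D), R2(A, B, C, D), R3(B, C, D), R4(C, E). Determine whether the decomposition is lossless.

Chase test. Columns are A, B, C, D, E; row i has aⱼ where attribute j ∈ Ri, else bᵢⱼ.
Initial tableau (one row per fragment):
  row 1: a1 a2 b13 a4 b15
  row 2: a1 a2 a3 a4 b25
  row 3: b31 a2 a3 a4 b35
  row 4: b41 b42 a3 b44 a5
Rows 1 and 2 agree on A, D; apply A, D→C, E and equate their C, E entries.
Rows 1 and 3 agree on D; apply D→B, E and equate their B, E entries.
Rows 1 and 4 agree on C; apply C→E and equate their E entries.
Rows 1 and 3 agree on B, D; apply B, D→A and equate their A entries.
Rows 1 and 4 agree on E; apply E→B and equate their B entries.
Row 1 is now all distinguished symbols — the join is lossless.

Yes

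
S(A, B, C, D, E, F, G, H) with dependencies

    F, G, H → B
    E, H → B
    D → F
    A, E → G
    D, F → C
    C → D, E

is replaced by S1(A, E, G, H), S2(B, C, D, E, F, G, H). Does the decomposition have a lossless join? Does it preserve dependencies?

lossy but dependency-preserving

Lossless test: (E, G, H)⁺ = {B, E, G, H}, which is a superkey of neither fragment — lossy.
Dependency preservation: every FD's attributes lie within a single fragment, so each can be enforced locally — preserved.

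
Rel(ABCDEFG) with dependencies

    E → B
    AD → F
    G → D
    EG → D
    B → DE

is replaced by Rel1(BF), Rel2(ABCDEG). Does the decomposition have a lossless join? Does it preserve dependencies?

Lossless test: (B)⁺ = {BDE}, which is a superkey of neither fragment — lossy.
Dependency preservation: the restricted closure of {AD} across the fragments never reaches {F}, so AD → F cannot be enforced without a join — not preserved.

lossy and not dependency-preserving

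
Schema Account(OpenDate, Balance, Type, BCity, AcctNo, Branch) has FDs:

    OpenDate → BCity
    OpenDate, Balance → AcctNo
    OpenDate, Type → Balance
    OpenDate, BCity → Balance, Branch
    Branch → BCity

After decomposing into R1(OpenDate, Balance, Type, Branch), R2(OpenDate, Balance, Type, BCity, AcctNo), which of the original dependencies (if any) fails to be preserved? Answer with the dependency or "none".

Branch → BCity

Check Branch → BCity: no single fragment contains all of {BCity, Branch}, and the restricted closure of {Branch} across the fragments never reaches {BCity}.
OpenDate → BCity is preserved.
OpenDate, Balance → AcctNo is preserved.
OpenDate, Type → Balance is preserved.
OpenDate, BCity → Balance, Branch is preserved.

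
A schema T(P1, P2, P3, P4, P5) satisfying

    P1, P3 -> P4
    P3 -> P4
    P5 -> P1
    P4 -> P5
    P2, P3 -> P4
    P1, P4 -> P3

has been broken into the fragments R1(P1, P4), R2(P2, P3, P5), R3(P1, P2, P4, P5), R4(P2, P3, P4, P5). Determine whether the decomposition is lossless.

Chase test. Columns are P1, P2, P3, P4, P5; row i has aⱼ where attribute j ∈ Ri, else bᵢⱼ.
Initial tableau (one row per fragment):
  row 1: a1 b12 b13 a4 b15
  row 2: b21 a2 a3 b24 a5
  row 3: a1 a2 b33 a4 a5
  row 4: b41 a2 a3 a4 a5
Rows 2 and 4 agree on P3; apply P3→P4 and equate their P4 entries.
Rows 2 and 3 agree on P5; apply P5→P1 and equate their P1 entries.
Rows 2 and 4 agree on P5; apply P5→P1 and equate their P1 entries.
Rows 1 and 2 agree on P4; apply P4→P5 and equate their P5 entries.
Rows 1 and 2 agree on P1, P4; apply P1, P4→P3 and equate their P3 entries.
Rows 1 and 3 agree on P1, P4; apply P1, P4→P3 and equate their P3 entries.
Row 2 is now all distinguished symbols — the join is lossless.

Yes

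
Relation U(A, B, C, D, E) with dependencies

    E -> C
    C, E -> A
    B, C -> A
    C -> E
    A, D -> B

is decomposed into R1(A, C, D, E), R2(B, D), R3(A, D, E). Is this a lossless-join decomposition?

No

Chase test. Columns are A, B, C, D, E; row i has aⱼ where attribute j ∈ Ri, else bᵢⱼ.
Initial tableau (one row per fragment):
  row 1: a1 b12 a3 a4 a5
  row 2: b21 a2 b23 a4 b25
  row 3: a1 b32 b33 a4 a5
Rows 1 and 3 agree on E; apply E→C and equate their C entries.
Rows 1 and 3 agree on A, D; apply A, D→B and equate their B entries.
No row becomes fully distinguished — the join is lossy.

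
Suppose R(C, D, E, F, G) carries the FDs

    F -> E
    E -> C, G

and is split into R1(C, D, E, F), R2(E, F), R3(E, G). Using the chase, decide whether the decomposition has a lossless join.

Yes

Chase test. Columns are C, D, E, F, G; row i has aⱼ where attribute j ∈ Ri, else bᵢⱼ.
Initial tableau (one row per fragment):
  row 1: a1 a2 a3 a4 b15
  row 2: b21 b22 a3 a4 b25
  row 3: b31 b32 a3 b34 a5
Rows 1 and 2 agree on E; apply E→C, G and equate their C, G entries.
Rows 1 and 3 agree on E; apply E→C, G and equate their C, G entries.
Row 1 is now all distinguished symbols — the join is lossless.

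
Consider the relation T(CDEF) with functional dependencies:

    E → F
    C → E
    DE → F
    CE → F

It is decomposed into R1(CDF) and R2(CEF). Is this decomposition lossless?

Common attributes: R1 ∩ R2 = {CF}.
Closure of {CF}: C → E applies, adding E. So (CF)⁺ = {CEF}.
This closure contains every attribute of R2, so R1 ∩ R2 → R2. The join is lossless.

Yes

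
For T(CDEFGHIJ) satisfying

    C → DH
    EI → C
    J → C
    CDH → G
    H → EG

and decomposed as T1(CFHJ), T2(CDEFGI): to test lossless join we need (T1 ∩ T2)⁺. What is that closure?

CDEFGH

T1 ∩ T2 = {CF}.
C → DH applies, adding DH
CDH → G applies, adding G
H → EG applies, adding E
Closure: {CDEFGH}.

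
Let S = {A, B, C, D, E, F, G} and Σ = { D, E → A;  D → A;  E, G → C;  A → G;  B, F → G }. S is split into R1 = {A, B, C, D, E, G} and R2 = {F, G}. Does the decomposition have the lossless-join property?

Common attributes: R1 ∩ R2 = {G}.
No dependency enlarges {G}, so (G)⁺ = {G}.
The closure contains neither all of R1 = {A, B, C, D, E, G} nor all of R2 = {F, G}, so the common attributes are not a superkey of either fragment. The join is lossy.

No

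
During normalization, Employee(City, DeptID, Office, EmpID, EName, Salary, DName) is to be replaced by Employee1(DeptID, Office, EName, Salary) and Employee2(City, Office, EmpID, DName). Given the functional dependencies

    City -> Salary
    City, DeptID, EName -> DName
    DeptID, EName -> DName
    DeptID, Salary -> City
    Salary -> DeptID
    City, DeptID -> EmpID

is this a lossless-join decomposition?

Common attributes: Employee1 ∩ Employee2 = {Office}.
No dependency enlarges {Office}, so (Office)⁺ = {Office}.
The closure contains neither all of Employee1 = {DeptID, Office, EName, Salary} nor all of Employee2 = {City, Office, EmpID, DName}, so the common attributes are not a superkey of either fragment. The join is lossy.

No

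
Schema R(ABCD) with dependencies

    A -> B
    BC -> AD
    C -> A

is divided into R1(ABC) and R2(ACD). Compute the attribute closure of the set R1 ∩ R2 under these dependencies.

ABCD

R1 ∩ R2 = {AC}.
A → B applies, adding B
BC → AD applies, adding D
Closure: {ABCD}.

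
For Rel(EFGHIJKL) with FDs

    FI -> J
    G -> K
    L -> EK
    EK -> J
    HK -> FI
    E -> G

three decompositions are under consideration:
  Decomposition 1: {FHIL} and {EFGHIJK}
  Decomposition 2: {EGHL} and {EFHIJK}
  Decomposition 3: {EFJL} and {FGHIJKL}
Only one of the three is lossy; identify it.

Decomposition 1

Decomposition 1: common = {FHI}, closure = {FHIJ} → lossy.
Decomposition 2: common = {EH}, closure = {EFGHIJK} → lossless.
Decomposition 3: common = {FJL}, closure = {EFGJKL} → lossless.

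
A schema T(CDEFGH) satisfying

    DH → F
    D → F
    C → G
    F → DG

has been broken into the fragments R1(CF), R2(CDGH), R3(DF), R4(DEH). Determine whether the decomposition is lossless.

No

Chase test. Columns are CDEFGH; row i has aⱼ where attribute j ∈ Ri, else bᵢⱼ.
Initial tableau (one row per fragment):
  row 1: a1 b12 b13 a4 b15 b16
  row 2: a1 a2 b23 b24 a5 a6
  row 3: b31 a2 b33 a4 b35 b36
  row 4: b41 a2 a3 b44 b45 a6
Rows 2 and 4 agree on DH; apply DH→F and equate their F entries.
Rows 2 and 3 agree on D; apply D→F and equate their F entries.
Rows 1 and 2 agree on C; apply C→G and equate their G entries.
Rows 1 and 2 agree on F; apply F→DG and equate their DG entries.
Rows 1 and 3 agree on F; apply F→DG and equate their DG entries.
Rows 1 and 4 agree on F; apply F→DG and equate their DG entries.
No row becomes fully distinguished — the join is lossy.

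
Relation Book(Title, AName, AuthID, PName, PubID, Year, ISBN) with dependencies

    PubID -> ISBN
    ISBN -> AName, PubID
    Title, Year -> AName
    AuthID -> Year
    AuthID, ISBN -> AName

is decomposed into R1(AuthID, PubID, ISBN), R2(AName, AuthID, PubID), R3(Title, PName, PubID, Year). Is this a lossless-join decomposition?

No

Chase test. Columns are Title, AName, AuthID, PName, PubID, Year, ISBN; row i has aⱼ where attribute j ∈ Ri, else bᵢⱼ.
Initial tableau (one row per fragment):
  row 1: b11 b12 a3 b14 a5 b16 a7
  row 2: b21 a2 a3 b24 a5 b26 b27
  row 3: a1 b32 b33 a4 a5 a6 b37
Rows 1 and 2 agree on PubID; apply PubID→ISBN and equate their ISBN entries.
Rows 1 and 3 agree on PubID; apply PubID→ISBN and equate their ISBN entries.
Rows 1 and 2 agree on ISBN; apply ISBN→AName, PubID and equate their AName, PubID entries.
Rows 1 and 3 agree on ISBN; apply ISBN→AName, PubID and equate their AName, PubID entries.
Rows 1 and 2 agree on AuthID; apply AuthID→Year and equate their Year entries.
No row becomes fully distinguished — the join is lossy.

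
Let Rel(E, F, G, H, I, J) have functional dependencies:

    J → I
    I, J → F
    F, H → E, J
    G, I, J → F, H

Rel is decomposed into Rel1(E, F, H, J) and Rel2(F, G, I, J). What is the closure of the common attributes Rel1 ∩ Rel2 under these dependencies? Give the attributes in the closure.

F, I, J

Rel1 ∩ Rel2 = {F, J}.
J → I applies, adding I
Closure: {F, I, J}.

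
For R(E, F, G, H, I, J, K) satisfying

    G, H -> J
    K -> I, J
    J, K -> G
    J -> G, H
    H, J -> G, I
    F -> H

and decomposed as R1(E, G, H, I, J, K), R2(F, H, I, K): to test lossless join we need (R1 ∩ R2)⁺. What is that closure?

R1 ∩ R2 = {H, I, K}.
K → I, J applies, adding J
J, K → G applies, adding G
Closure: {G, H, I, J, K}.

G, H, I, J, K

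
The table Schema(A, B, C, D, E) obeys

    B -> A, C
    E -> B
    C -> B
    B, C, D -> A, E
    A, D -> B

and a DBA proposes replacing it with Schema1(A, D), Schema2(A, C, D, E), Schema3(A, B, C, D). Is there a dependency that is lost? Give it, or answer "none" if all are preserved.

none

B → A, C lies within Schema3.
E → B: restricted closure across fragments reaches B.
C → B lies within Schema3.
B, C, D → A, E: restricted closure across fragments reaches A, E.
A, D → B lies within Schema3.
Every dependency is enforceable on the fragments, so the decomposition is dependency-preserving.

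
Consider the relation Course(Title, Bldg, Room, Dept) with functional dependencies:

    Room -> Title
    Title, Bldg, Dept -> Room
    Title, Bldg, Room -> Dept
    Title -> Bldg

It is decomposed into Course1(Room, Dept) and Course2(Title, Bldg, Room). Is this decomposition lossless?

Common attributes: Course1 ∩ Course2 = {Room}.
Closure of {Room}: Room → Title applies, adding Title; Title → Bldg applies, adding Bldg; Title, Bldg, Room → Dept applies, adding Dept. So (Room)⁺ = {Title, Bldg, Room, Dept}.
This closure contains every attribute of Course1, so Course1 ∩ Course2 → Course1. The join is lossless.

Yes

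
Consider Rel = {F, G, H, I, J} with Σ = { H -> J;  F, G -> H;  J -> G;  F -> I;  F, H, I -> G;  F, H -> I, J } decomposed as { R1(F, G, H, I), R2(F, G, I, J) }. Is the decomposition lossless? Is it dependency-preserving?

lossless but not dependency-preserving

Lossless test: (F, G, I)⁺ = {F, G, H, I, J}, which contains all of one fragment — lossless.
Dependency preservation: the restricted closure of {H} across the fragments never reaches {J}, so H → J cannot be enforced without a join — not preserved.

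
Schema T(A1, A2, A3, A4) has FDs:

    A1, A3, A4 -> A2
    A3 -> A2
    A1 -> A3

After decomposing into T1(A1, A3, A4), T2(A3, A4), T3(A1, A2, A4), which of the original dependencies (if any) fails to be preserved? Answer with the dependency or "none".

A3 -> A2

Check A3 → A2: no single fragment contains all of {A2, A3}, and the restricted closure of {A3} across the fragments never reaches {A2}.
A1, A3, A4 → A2 is preserved.
A1 → A3 is preserved.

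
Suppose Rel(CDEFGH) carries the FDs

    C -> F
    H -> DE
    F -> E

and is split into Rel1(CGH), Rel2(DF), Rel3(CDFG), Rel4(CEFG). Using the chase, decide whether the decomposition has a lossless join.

No

Chase test. Columns are CDEFGH; row i has aⱼ where attribute j ∈ Reli, else bᵢⱼ.
Initial tableau (one row per fragment):
  row 1: a1 b12 b13 b14 a5 a6
  row 2: b21 a2 b23 a4 b25 b26
  row 3: a1 a2 b33 a4 a5 b36
  row 4: a1 b42 a3 a4 a5 b46
Rows 1 and 3 agree on C; apply C→F and equate their F entries.
Rows 1 and 2 agree on F; apply F→E and equate their E entries.
Rows 1 and 3 agree on F; apply F→E and equate their E entries.
Rows 1 and 4 agree on F; apply F→E and equate their E entries.
No row becomes fully distinguished — the join is lossy.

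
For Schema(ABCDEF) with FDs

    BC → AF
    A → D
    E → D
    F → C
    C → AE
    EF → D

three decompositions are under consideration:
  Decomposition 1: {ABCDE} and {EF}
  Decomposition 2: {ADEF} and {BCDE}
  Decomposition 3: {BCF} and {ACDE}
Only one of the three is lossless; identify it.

Decomposition 1: common = {E}, closure = {DE} → lossy.
Decomposition 2: common = {DE}, closure = {DE} → lossy.
Decomposition 3: common = {C}, closure = {ACDE} → lossless.

Decomposition 3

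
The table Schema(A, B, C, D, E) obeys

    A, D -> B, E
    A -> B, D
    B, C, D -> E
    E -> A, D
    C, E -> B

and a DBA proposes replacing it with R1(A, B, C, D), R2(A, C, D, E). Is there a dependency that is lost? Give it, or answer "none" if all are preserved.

none

A, D → B, E: restricted closure across fragments reaches B, E.
A → B, D lies within R1.
B, C, D → E: restricted closure across fragments reaches E.
E → A, D lies within R2.
C, E → B: restricted closure across fragments reaches B.
Every dependency is enforceable on the fragments, so the decomposition is dependency-preserving.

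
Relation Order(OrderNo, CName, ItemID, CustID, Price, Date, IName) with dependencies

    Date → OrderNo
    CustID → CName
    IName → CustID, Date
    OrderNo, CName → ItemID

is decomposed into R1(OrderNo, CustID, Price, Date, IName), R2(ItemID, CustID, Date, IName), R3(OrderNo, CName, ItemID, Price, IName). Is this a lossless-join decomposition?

Yes

Chase test. Columns are OrderNo, CName, ItemID, CustID, Price, Date, IName; row i has aⱼ where attribute j ∈ Ri, else bᵢⱼ.
Initial tableau (one row per fragment):
  row 1: a1 b12 b13 a4 a5 a6 a7
  row 2: b21 b22 a3 a4 b25 a6 a7
  row 3: a1 a2 a3 b34 a5 b36 a7
Rows 1 and 2 agree on Date; apply Date→OrderNo and equate their OrderNo entries.
Rows 1 and 2 agree on CustID; apply CustID→CName and equate their CName entries.
Rows 1 and 3 agree on IName; apply IName→CustID, Date and equate their CustID, Date entries.
Rows 1 and 2 agree on OrderNo, CName; apply OrderNo, CName→ItemID and equate their ItemID entries.
Rows 1 and 3 agree on CustID; apply CustID→CName and equate their CName entries.
Row 1 is now all distinguished symbols — the join is lossless.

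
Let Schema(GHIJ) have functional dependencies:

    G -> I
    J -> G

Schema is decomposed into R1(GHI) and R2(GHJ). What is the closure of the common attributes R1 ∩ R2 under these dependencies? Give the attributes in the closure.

GHI

R1 ∩ R2 = {GH}.
G → I applies, adding I
Closure: {GHI}.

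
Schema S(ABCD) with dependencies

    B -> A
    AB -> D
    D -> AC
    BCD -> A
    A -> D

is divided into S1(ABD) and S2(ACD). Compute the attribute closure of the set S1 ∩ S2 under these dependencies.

ACD

S1 ∩ S2 = {AD}.
D → AC applies, adding C
Closure: {ACD}.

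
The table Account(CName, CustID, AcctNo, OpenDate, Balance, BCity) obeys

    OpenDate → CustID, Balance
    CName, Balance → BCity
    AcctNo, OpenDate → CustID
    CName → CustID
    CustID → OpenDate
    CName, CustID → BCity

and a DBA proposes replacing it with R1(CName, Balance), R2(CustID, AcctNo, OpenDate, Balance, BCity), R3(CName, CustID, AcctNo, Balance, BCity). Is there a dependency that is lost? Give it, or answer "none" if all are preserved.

OpenDate → CustID, Balance lies within R2.
CName, Balance → BCity lies within R3.
AcctNo, OpenDate → CustID lies within R2.
CName → CustID lies within R3.
CustID → OpenDate lies within R2.
CName, CustID → BCity lies within R3.
Every dependency is enforceable on the fragments, so the decomposition is dependency-preserving.

none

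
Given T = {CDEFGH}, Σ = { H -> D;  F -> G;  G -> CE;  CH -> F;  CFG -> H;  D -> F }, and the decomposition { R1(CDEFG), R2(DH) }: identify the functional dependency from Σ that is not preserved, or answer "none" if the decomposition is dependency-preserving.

H → D lies within R2.
F → G lies within R1.
G → CE lies within R1.
CH → F: restricted closure across fragments reaches F.
CFG → H: restricted closure across fragments reaches H.
D → F lies within R1.
Every dependency is enforceable on the fragments, so the decomposition is dependency-preserving.

none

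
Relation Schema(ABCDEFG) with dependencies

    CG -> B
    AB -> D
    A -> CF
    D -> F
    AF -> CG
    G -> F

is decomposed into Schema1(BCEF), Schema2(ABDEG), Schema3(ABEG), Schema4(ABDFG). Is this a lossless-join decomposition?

Chase test. Columns are ABCDEFG; row i has aⱼ where attribute j ∈ Schemai, else bᵢⱼ.
Initial tableau (one row per fragment):
  row 1: b11 a2 a3 b14 a5 a6 b17
  row 2: a1 a2 b23 a4 a5 b26 a7
  row 3: a1 a2 b33 b34 a5 b36 a7
  row 4: a1 a2 b43 a4 b45 a6 a7
Rows 2 and 3 agree on AB; apply AB→D and equate their D entries.
Rows 2 and 3 agree on A; apply A→CF and equate their CF entries.
Rows 2 and 4 agree on A; apply A→CF and equate their CF entries.
No row becomes fully distinguished — the join is lossy.

No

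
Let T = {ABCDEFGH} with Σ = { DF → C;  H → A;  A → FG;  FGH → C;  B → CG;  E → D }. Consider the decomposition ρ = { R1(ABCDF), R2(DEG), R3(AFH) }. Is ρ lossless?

Chase test. Columns are ABCDEFGH; row i has aⱼ where attribute j ∈ Ri, else bᵢⱼ.
Initial tableau (one row per fragment):
  row 1: a1 a2 a3 a4 b15 a6 b17 b18
  row 2: b21 b22 b23 a4 a5 b26 a7 b28
  row 3: a1 b32 b33 b34 b35 a6 b37 a8
Rows 1 and 3 agree on A; apply A→FG and equate their FG entries.
No row becomes fully distinguished — the join is lossy.

No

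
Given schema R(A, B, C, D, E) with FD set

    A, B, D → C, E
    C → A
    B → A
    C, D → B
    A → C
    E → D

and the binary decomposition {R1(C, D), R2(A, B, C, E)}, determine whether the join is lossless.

Common attributes: R1 ∩ R2 = {C}.
Closure of {C}: C → A applies, adding A. So (C)⁺ = {A, C}.
The closure contains neither all of R1 = {C, D} nor all of R2 = {A, B, C, E}, so the common attributes are not a superkey of either fragment. The join is lossy.

No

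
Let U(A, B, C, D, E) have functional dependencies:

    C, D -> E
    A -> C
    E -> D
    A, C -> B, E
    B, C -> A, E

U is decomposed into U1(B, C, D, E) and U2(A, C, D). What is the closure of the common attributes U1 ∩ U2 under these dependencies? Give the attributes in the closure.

U1 ∩ U2 = {C, D}.
C, D → E applies, adding E
Closure: {C, D, E}.

C, D, E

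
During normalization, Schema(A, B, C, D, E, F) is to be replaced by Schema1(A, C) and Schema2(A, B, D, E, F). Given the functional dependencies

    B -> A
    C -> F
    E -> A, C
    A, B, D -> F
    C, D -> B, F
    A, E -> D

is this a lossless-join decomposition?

No

Common attributes: Schema1 ∩ Schema2 = {A}.
No dependency enlarges {A}, so (A)⁺ = {A}.
The closure contains neither all of Schema1 = {A, C} nor all of Schema2 = {A, B, D, E, F}, so the common attributes are not a superkey of either fragment. The join is lossy.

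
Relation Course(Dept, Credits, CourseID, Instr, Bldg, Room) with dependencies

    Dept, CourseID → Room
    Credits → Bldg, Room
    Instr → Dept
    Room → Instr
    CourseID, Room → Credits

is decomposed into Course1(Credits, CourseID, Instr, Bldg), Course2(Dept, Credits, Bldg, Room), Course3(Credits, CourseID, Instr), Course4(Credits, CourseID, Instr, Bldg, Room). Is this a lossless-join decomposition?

Chase test. Columns are Dept, Credits, CourseID, Instr, Bldg, Room; row i has aⱼ where attribute j ∈ Coursei, else bᵢⱼ.
Initial tableau (one row per fragment):
  row 1: b11 a2 a3 a4 a5 b16
  row 2: a1 a2 b23 b24 a5 a6
  row 3: b31 a2 a3 a4 b35 b36
  row 4: b41 a2 a3 a4 a5 a6
Rows 1 and 2 agree on Credits; apply Credits→Bldg, Room and equate their Bldg, Room entries.
Rows 1 and 3 agree on Credits; apply Credits→Bldg, Room and equate their Bldg, Room entries.
Rows 1 and 3 agree on Instr; apply Instr→Dept and equate their Dept entries.
Rows 1 and 4 agree on Instr; apply Instr→Dept and equate their Dept entries.
Rows 1 and 2 agree on Room; apply Room→Instr and equate their Instr entries.
Rows 1 and 2 agree on Instr; apply Instr→Dept and equate their Dept entries.
Row 1 is now all distinguished symbols — the join is lossless.

Yes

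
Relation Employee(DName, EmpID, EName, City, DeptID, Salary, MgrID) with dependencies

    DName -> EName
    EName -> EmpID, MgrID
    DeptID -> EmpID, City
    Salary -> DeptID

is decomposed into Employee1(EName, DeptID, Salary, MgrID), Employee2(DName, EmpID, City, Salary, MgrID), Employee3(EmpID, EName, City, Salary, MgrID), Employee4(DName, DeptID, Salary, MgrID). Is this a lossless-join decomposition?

No

Chase test. Columns are DName, EmpID, EName, City, DeptID, Salary, MgrID; row i has aⱼ where attribute j ∈ Employeei, else bᵢⱼ.
Initial tableau (one row per fragment):
  row 1: b11 b12 a3 b14 a5 a6 a7
  row 2: a1 a2 b23 a4 b25 a6 a7
  row 3: b31 a2 a3 a4 b35 a6 a7
  row 4: a1 b42 b43 b44 a5 a6 a7
Rows 2 and 4 agree on DName; apply DName→EName and equate their EName entries.
Rows 1 and 3 agree on EName; apply EName→EmpID, MgrID and equate their EmpID, MgrID entries.
Rows 2 and 4 agree on EName; apply EName→EmpID, MgrID and equate their EmpID, MgrID entries.
Rows 1 and 4 agree on DeptID; apply DeptID→EmpID, City and equate their EmpID, City entries.
Rows 1 and 2 agree on Salary; apply Salary→DeptID and equate their DeptID entries.
Rows 1 and 3 agree on Salary; apply Salary→DeptID and equate their DeptID entries.
Rows 1 and 2 agree on DeptID; apply DeptID→EmpID, City and equate their EmpID, City entries.
No row becomes fully distinguished — the join is lossy.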